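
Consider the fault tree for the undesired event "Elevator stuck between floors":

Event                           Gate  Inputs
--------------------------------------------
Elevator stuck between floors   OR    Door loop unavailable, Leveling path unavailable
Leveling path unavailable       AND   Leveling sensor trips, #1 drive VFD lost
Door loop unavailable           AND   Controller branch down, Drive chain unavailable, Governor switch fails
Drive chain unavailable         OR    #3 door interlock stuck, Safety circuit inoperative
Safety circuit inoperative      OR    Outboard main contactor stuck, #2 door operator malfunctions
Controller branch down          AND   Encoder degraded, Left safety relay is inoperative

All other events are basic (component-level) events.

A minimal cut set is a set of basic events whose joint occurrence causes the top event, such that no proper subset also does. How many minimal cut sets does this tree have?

Controller branch down [AND]: one cut set from each child combined → 1 × 1 = 1 cut set(s).
Safety circuit inoperative [OR]: union of children's cut sets → 2 cut set(s).
Drive chain unavailable [OR]: union of children's cut sets → 3 cut set(s).
Door loop unavailable [AND]: one cut set from each child combined → 1 × 3 × 1 = 3 cut set(s).
Leveling path unavailable [AND]: one cut set from each child combined → 1 × 1 = 1 cut set(s).
Elevator stuck between floors [OR]: union of children's cut sets → 4 cut set(s).
Minimal cut sets: {#3 door interlock stuck, Encoder degraded, Governor switch fails, Left safety relay is inoperative}; {Encoder degraded, Governor switch fails, Left safety relay is inoperative, Outboard main contactor stuck}; {#2 door operator malfunctions, Encoder degraded, Governor switch fails, Left safety relay is inoperative}; {#1 drive VFD lost, Leveling sensor trips}.

4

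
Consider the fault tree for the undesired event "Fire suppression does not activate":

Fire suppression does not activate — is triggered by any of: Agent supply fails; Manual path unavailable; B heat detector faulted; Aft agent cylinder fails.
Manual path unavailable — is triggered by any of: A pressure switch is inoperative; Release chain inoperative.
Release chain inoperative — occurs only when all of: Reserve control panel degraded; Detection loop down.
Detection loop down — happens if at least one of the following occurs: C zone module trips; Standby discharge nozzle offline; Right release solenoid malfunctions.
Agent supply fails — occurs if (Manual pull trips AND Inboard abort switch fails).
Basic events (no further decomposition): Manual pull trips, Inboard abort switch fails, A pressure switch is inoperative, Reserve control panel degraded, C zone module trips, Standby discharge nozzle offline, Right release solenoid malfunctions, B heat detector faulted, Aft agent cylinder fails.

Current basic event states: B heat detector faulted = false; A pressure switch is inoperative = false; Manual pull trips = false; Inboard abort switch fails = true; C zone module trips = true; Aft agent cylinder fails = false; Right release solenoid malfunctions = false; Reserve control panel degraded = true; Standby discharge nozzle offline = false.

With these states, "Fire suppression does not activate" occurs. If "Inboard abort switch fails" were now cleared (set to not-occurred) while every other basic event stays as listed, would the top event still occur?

Counterfactual: set "Inboard abort switch fails" to not occurred.
Agent supply fails [AND]: Manual pull trips=not, Inboard abort switch fails=not → not all inputs occur → does not occur.
Detection loop down [OR]: C zone module trips=occurs, Standby discharge nozzle offline=not, Right release solenoid malfunctions=not → at least one input occurs → occurs.
Release chain inoperative [AND]: Reserve control panel degraded=occurs, Detection loop down=occurs → all inputs occur → occurs.
Manual path unavailable [OR]: A pressure switch is inoperative=not, Release chain inoperative=occurs → at least one input occurs → occurs.
Fire suppression does not activate [OR]: Agent supply fails=not, Manual path unavailable=occurs, B heat detector faulted=not, Aft agent cylinder fails=not → at least one input occurs → occurs.

Yes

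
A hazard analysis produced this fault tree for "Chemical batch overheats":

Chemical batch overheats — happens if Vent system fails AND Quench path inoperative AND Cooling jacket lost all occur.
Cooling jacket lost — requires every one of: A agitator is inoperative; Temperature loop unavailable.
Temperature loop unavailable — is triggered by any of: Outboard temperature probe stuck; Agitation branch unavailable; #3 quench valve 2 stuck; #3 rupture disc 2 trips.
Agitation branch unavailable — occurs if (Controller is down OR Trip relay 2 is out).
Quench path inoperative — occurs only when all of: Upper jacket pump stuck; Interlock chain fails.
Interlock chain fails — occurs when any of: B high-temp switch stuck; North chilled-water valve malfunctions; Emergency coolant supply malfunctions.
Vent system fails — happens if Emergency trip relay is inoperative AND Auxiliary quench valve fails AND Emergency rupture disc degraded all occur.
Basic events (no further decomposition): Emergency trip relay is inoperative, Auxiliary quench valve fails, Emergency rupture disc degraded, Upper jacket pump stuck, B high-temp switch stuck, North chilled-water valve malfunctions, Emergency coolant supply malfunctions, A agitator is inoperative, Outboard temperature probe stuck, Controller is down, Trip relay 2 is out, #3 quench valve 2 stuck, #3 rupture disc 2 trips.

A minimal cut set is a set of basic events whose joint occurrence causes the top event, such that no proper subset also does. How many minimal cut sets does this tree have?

15

Vent system fails [AND]: one cut set from each child combined → 1 × 1 × 1 = 1 cut set(s).
Interlock chain fails [OR]: union of children's cut sets → 3 cut set(s).
Quench path inoperative [AND]: one cut set from each child combined → 1 × 3 = 3 cut set(s).
Agitation branch unavailable [OR]: union of children's cut sets → 2 cut set(s).
Temperature loop unavailable [OR]: union of children's cut sets → 5 cut set(s).
Cooling jacket lost [AND]: one cut set from each child combined → 1 × 5 = 5 cut set(s).
Chemical batch overheats [AND]: one cut set from each child combined → 1 × 3 × 5 = 15 cut set(s).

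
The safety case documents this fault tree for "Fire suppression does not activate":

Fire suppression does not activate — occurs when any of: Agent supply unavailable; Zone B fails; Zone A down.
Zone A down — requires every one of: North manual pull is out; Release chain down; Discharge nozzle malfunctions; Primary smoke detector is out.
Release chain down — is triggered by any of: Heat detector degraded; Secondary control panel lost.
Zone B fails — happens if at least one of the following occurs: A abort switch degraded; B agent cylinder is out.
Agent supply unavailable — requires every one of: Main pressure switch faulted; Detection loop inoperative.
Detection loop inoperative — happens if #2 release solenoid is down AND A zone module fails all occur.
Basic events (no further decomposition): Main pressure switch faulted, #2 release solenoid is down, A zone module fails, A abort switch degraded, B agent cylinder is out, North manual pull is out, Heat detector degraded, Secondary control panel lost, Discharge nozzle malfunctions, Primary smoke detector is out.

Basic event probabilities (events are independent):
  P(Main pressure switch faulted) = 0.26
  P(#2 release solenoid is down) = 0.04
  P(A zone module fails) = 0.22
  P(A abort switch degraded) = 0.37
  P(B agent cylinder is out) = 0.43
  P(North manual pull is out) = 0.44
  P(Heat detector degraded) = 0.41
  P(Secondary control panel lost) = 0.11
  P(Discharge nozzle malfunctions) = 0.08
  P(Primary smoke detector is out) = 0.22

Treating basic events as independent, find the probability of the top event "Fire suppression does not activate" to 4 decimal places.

P(Detection loop inoperative) [AND] = 0.04 × 0.22 = 0.008800
P(Agent supply unavailable) [AND] = 0.26 × 0.008800 = 0.002288
P(Zone B fails) [OR] = 1 − (1−0.37) × (1−0.43) = 0.640900
P(Release chain down) [OR] = 1 − (1−0.41) × (1−0.11) = 0.474900
P(Zone A down) [AND] = 0.44 × 0.474900 × 0.08 × 0.22 = 0.003678
P(Fire suppression does not activate) [OR] = 1 − (1−0.002288) × (1−0.640900) × (1−0.003678) = 0.643039
Rounded to 4 decimal places: P(Fire suppression does not activate) ≈ 0.6430.

0.6430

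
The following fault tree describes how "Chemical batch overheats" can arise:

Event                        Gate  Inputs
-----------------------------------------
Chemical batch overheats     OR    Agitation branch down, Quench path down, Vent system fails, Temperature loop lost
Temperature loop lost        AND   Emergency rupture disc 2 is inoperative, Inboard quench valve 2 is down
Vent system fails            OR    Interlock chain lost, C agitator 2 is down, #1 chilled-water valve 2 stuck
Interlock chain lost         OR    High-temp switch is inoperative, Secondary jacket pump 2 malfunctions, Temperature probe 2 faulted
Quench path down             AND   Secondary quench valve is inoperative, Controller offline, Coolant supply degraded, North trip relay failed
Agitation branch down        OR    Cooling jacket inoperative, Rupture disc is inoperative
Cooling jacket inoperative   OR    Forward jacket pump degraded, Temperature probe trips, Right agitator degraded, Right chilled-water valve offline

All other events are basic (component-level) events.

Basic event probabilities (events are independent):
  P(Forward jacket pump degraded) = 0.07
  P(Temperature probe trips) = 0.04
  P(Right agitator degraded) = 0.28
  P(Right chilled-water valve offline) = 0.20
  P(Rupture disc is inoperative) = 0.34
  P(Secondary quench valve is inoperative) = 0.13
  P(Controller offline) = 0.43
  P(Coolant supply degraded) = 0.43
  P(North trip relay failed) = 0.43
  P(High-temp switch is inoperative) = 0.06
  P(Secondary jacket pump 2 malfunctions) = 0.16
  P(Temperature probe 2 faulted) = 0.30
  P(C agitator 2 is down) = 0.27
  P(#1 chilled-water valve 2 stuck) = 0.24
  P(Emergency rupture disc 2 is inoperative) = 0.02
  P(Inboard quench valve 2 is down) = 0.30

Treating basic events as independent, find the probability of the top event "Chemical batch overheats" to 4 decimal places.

P(Cooling jacket inoperative) [OR] = 1 − (1−0.07) × (1−0.04) × (1−0.28) × (1−0.20) = 0.485747
P(Agitation branch down) [OR] = 1 − (1−0.485747) × (1−0.34) = 0.660593
P(Quench path down) [AND] = 0.13 × 0.43 × 0.43 × 0.43 = 0.010336
P(Interlock chain lost) [OR] = 1 − (1−0.06) × (1−0.16) × (1−0.30) = 0.447280
P(Vent system fails) [OR] = 1 − (1−0.447280) × (1−0.27) × (1−0.24) = 0.693351
P(Temperature loop lost) [AND] = 0.02 × 0.30 = 0.006000
P(Chemical batch overheats) [OR] = 1 − (1−0.660593) × (1−0.010336) × (1−0.693351) × (1−0.006000) = 0.897615
Rounded to 4 decimal places: P(Chemical batch overheats) ≈ 0.8976.

0.8976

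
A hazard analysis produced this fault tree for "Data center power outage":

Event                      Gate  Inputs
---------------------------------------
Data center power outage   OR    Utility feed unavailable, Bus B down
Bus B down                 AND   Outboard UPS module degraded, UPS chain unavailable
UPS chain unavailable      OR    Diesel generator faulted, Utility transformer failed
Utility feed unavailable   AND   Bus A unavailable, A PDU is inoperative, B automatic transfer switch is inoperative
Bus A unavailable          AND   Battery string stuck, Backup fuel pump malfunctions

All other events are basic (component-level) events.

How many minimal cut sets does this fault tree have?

3

Bus A unavailable [AND]: one cut set from each child combined → 1 × 1 = 1 cut set(s).
Utility feed unavailable [AND]: one cut set from each child combined → 1 × 1 × 1 = 1 cut set(s).
UPS chain unavailable [OR]: union of children's cut sets → 2 cut set(s).
Bus B down [AND]: one cut set from each child combined → 1 × 2 = 2 cut set(s).
Data center power outage [OR]: union of children's cut sets → 3 cut set(s).
Minimal cut sets: {A PDU is inoperative, B automatic transfer switch is inoperative, Backup fuel pump malfunctions, Battery string stuck}; {Diesel generator faulted, Outboard UPS module degraded}; {Outboard UPS module degraded, Utility transformer failed}.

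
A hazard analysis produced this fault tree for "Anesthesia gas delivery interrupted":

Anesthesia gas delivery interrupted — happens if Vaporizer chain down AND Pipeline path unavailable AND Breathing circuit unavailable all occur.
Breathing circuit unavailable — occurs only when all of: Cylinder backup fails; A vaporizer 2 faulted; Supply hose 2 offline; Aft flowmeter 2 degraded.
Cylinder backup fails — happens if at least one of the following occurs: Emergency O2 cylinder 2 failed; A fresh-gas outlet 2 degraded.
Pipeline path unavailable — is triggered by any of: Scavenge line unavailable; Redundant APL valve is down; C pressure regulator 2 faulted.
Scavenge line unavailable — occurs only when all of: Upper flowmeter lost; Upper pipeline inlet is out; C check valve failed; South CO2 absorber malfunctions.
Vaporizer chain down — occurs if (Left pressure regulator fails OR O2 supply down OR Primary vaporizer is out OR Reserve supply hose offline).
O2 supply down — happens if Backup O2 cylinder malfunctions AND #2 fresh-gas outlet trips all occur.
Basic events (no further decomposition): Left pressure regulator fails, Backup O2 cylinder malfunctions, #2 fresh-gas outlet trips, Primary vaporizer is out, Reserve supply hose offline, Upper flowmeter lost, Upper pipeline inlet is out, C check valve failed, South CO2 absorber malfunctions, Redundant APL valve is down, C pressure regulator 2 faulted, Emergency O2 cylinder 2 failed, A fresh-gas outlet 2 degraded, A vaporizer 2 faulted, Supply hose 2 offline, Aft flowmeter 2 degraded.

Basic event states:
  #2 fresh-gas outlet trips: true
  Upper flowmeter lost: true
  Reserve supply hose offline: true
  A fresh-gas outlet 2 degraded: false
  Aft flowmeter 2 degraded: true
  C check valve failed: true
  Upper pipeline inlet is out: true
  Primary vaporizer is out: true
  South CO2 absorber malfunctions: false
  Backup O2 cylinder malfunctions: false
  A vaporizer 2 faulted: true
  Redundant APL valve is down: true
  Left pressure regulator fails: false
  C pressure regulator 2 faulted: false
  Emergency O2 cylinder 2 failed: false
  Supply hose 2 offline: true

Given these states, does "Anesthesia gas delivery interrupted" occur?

O2 supply down [AND]: Backup O2 cylinder malfunctions=not, #2 fresh-gas outlet trips=occurs → not all inputs occur → does not occur.
Vaporizer chain down [OR]: Left pressure regulator fails=not, O2 supply down=not, Primary vaporizer is out=occurs, Reserve supply hose offline=occurs → at least one input occurs → occurs.
Scavenge line unavailable [AND]: Upper flowmeter lost=occurs, Upper pipeline inlet is out=occurs, C check valve failed=occurs, South CO2 absorber malfunctions=not → not all inputs occur → does not occur.
Pipeline path unavailable [OR]: Scavenge line unavailable=not, Redundant APL valve is down=occurs, C pressure regulator 2 faulted=not → at least one input occurs → occurs.
Cylinder backup fails [OR]: Emergency O2 cylinder 2 failed=not, A fresh-gas outlet 2 degraded=not → no input occurs → does not occur.
Breathing circuit unavailable [AND]: Cylinder backup fails=not, A vaporizer 2 faulted=occurs, Supply hose 2 offline=occurs, Aft flowmeter 2 degraded=occurs → not all inputs occur → does not occur.
Anesthesia gas delivery interrupted [AND]: Vaporizer chain down=occurs, Pipeline path unavailable=occurs, Breathing circuit unavailable=not → not all inputs occur → does not occur.

No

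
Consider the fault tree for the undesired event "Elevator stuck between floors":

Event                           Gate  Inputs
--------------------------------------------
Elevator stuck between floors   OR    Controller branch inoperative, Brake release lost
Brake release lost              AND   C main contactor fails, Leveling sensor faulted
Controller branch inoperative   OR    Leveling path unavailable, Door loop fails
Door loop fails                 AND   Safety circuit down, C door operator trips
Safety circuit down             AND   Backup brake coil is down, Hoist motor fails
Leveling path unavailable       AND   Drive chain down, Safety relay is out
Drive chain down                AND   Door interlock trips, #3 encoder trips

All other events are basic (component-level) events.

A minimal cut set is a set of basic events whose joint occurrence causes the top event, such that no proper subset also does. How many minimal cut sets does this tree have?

Drive chain down [AND]: one cut set from each child combined → 1 × 1 = 1 cut set(s).
Leveling path unavailable [AND]: one cut set from each child combined → 1 × 1 = 1 cut set(s).
Safety circuit down [AND]: one cut set from each child combined → 1 × 1 = 1 cut set(s).
Door loop fails [AND]: one cut set from each child combined → 1 × 1 = 1 cut set(s).
Controller branch inoperative [OR]: union of children's cut sets → 2 cut set(s).
Brake release lost [AND]: one cut set from each child combined → 1 × 1 = 1 cut set(s).
Elevator stuck between floors [OR]: union of children's cut sets → 3 cut set(s).
Minimal cut sets: {#3 encoder trips, Door interlock trips, Safety relay is out}; {Backup brake coil is down, C door operator trips, Hoist motor fails}; {C main contactor fails, Leveling sensor faulted}.

3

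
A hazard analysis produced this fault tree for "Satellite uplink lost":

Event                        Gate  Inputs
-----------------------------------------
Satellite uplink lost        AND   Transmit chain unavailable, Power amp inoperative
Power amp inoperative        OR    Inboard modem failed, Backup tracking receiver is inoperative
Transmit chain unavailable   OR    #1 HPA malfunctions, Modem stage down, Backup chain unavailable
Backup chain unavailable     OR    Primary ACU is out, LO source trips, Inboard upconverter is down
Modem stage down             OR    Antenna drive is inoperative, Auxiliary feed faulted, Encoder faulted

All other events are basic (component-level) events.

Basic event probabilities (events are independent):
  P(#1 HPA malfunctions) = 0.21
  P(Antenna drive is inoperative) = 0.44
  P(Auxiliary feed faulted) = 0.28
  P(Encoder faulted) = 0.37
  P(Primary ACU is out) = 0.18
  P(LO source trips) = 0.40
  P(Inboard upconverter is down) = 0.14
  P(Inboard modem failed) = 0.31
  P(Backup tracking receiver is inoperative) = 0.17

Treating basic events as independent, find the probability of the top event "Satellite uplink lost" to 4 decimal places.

P(Modem stage down) [OR] = 1 − (1−0.44) × (1−0.28) × (1−0.37) = 0.745984
P(Backup chain unavailable) [OR] = 1 − (1−0.18) × (1−0.40) × (1−0.14) = 0.576880
P(Transmit chain unavailable) [OR] = 1 − (1−0.21) × (1−0.745984) × (1−0.576880) = 0.915091
P(Power amp inoperative) [OR] = 1 − (1−0.31) × (1−0.17) = 0.427300
P(Satellite uplink lost) [AND] = 0.915091 × 0.427300 = 0.391018
Rounded to 4 decimal places: P(Satellite uplink lost) ≈ 0.3910.

0.3910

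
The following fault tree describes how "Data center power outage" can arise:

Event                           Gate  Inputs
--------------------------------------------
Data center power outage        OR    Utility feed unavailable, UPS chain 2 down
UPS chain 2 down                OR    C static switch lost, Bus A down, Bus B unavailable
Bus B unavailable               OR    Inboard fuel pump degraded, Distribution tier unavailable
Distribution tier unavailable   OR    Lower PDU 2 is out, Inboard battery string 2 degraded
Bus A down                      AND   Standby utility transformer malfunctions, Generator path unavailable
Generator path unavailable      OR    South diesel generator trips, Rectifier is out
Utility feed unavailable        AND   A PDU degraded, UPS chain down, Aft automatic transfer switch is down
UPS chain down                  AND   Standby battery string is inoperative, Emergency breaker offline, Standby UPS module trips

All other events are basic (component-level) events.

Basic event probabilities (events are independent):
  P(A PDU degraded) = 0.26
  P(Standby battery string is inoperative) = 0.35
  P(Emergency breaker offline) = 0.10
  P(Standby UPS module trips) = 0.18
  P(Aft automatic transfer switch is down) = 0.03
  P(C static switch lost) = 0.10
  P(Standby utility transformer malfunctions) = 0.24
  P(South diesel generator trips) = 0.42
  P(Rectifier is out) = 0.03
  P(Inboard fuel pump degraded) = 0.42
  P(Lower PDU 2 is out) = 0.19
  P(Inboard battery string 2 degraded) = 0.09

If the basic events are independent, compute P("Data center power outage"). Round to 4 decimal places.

P(UPS chain down) [AND] = 0.35 × 0.10 × 0.18 = 0.006300
P(Utility feed unavailable) [AND] = 0.26 × 0.006300 × 0.03 = 0.000049
P(Generator path unavailable) [OR] = 1 − (1−0.42) × (1−0.03) = 0.437400
P(Bus A down) [AND] = 0.24 × 0.437400 = 0.104976
P(Distribution tier unavailable) [OR] = 1 − (1−0.19) × (1−0.09) = 0.262900
P(Bus B unavailable) [OR] = 1 − (1−0.42) × (1−0.262900) = 0.572482
P(UPS chain 2 down) [OR] = 1 − (1−0.10) × (1−0.104976) × (1−0.572482) = 0.655625
P(Data center power outage) [OR] = 1 − (1−0.000049) × (1−0.655625) = 0.655642
Rounded to 4 decimal places: P(Data center power outage) ≈ 0.6556.

0.6556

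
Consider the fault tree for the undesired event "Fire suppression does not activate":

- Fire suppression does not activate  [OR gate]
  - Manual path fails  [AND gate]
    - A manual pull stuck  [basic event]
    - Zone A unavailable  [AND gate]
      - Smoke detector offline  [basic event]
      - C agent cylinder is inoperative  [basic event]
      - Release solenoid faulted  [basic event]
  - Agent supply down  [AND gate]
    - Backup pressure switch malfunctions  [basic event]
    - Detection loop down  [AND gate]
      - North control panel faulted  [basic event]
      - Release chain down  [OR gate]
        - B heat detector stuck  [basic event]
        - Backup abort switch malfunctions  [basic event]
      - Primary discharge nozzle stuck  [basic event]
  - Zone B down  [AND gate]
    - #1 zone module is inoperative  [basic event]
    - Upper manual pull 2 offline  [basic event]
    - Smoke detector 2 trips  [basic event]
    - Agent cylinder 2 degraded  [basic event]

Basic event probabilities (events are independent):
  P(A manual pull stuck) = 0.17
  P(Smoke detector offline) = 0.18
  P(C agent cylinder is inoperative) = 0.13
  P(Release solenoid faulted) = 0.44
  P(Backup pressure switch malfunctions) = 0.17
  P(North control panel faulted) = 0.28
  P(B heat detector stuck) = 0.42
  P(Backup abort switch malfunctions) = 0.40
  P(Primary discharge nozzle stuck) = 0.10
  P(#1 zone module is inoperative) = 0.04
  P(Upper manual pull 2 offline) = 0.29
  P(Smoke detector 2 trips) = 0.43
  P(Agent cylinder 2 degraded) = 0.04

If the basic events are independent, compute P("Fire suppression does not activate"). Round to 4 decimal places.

P(Zone A unavailable) [AND] = 0.18 × 0.13 × 0.44 = 0.010296
P(Manual path fails) [AND] = 0.17 × 0.010296 = 0.001750
P(Release chain down) [OR] = 1 − (1−0.42) × (1−0.40) = 0.652000
P(Detection loop down) [AND] = 0.28 × 0.652000 × 0.10 = 0.018256
P(Agent supply down) [AND] = 0.17 × 0.018256 = 0.003104
P(Zone B down) [AND] = 0.04 × 0.29 × 0.43 × 0.04 = 0.000200
P(Fire suppression does not activate) [OR] = 1 − (1−0.001750) × (1−0.003104) × (1−0.000200) = 0.005048
Rounded to 4 decimal places: P(Fire suppression does not activate) ≈ 0.0050.

0.0050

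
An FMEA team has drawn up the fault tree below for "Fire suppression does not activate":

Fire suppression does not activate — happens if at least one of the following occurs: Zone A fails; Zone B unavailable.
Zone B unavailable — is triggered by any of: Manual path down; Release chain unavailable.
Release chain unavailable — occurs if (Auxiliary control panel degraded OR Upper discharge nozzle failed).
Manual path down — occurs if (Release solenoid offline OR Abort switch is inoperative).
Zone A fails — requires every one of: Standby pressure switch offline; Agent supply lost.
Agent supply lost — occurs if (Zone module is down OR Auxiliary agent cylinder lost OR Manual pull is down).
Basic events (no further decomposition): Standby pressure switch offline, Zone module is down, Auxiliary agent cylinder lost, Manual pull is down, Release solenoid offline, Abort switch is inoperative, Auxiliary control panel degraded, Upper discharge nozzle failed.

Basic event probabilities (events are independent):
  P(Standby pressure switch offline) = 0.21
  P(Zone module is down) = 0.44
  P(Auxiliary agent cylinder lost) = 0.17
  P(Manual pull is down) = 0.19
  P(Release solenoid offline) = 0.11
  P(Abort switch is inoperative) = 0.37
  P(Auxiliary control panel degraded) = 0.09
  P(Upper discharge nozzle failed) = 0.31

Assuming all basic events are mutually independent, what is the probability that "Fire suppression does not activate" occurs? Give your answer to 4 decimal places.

0.6940

P(Agent supply lost) [OR] = 1 − (1−0.44) × (1−0.17) × (1−0.19) = 0.623512
P(Zone A fails) [AND] = 0.21 × 0.623512 = 0.130938
P(Manual path down) [OR] = 1 − (1−0.11) × (1−0.37) = 0.439300
P(Release chain unavailable) [OR] = 1 − (1−0.09) × (1−0.31) = 0.372100
P(Zone B unavailable) [OR] = 1 − (1−0.439300) × (1−0.372100) = 0.647936
P(Fire suppression does not activate) [OR] = 1 − (1−0.130938) × (1−0.647936) = 0.694035
Rounded to 4 decimal places: P(Fire suppression does not activate) ≈ 0.6940.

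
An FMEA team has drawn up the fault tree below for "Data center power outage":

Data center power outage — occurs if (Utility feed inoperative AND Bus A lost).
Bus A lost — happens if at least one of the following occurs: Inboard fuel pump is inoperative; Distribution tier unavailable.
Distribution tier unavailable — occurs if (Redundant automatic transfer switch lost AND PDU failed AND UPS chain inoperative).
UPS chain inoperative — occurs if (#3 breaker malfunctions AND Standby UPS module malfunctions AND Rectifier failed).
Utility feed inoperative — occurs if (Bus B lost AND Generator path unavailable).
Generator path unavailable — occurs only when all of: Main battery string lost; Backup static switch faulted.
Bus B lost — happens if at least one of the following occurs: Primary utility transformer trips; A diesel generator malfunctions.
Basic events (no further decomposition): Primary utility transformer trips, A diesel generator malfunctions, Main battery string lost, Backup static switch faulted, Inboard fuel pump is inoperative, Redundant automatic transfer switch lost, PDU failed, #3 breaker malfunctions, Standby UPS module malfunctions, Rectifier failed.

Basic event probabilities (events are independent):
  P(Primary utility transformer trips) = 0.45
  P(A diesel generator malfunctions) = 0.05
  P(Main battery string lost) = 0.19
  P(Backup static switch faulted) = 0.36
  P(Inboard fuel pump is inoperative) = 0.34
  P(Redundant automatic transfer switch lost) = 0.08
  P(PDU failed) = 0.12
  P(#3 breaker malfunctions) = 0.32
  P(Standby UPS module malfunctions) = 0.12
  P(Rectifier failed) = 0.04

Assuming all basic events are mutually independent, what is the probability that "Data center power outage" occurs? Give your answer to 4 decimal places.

0.0111

P(Bus B lost) [OR] = 1 − (1−0.45) × (1−0.05) = 0.477500
P(Generator path unavailable) [AND] = 0.19 × 0.36 = 0.068400
P(Utility feed inoperative) [AND] = 0.477500 × 0.068400 = 0.032661
P(UPS chain inoperative) [AND] = 0.32 × 0.12 × 0.04 = 0.001536
P(Distribution tier unavailable) [AND] = 0.08 × 0.12 × 0.001536 = 0.000015
P(Bus A lost) [OR] = 1 − (1−0.34) × (1−0.000015) = 0.340010
P(Data center power outage) [AND] = 0.032661 × 0.340010 = 0.011105
Rounded to 4 decimal places: P(Data center power outage) ≈ 0.0111.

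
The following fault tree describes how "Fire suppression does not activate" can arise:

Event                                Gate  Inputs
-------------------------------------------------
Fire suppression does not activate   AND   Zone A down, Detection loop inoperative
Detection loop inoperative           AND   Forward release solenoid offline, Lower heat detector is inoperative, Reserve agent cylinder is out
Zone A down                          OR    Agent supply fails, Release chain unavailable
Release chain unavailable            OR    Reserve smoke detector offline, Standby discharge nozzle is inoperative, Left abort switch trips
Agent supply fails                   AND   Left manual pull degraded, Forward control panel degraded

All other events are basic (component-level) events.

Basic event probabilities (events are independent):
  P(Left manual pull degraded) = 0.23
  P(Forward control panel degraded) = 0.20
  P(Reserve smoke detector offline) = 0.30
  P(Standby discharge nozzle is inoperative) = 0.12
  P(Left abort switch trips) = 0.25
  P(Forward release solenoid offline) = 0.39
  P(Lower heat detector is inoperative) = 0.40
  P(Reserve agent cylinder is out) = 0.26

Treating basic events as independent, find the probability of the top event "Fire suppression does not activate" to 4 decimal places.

P(Agent supply fails) [AND] = 0.23 × 0.20 = 0.046000
P(Release chain unavailable) [OR] = 1 − (1−0.30) × (1−0.12) × (1−0.25) = 0.538000
P(Zone A down) [OR] = 1 − (1−0.046000) × (1−0.538000) = 0.559252
P(Detection loop inoperative) [AND] = 0.39 × 0.40 × 0.26 = 0.040560
P(Fire suppression does not activate) [AND] = 0.559252 × 0.040560 = 0.022683
Rounded to 4 decimal places: P(Fire suppression does not activate) ≈ 0.0227.

0.0227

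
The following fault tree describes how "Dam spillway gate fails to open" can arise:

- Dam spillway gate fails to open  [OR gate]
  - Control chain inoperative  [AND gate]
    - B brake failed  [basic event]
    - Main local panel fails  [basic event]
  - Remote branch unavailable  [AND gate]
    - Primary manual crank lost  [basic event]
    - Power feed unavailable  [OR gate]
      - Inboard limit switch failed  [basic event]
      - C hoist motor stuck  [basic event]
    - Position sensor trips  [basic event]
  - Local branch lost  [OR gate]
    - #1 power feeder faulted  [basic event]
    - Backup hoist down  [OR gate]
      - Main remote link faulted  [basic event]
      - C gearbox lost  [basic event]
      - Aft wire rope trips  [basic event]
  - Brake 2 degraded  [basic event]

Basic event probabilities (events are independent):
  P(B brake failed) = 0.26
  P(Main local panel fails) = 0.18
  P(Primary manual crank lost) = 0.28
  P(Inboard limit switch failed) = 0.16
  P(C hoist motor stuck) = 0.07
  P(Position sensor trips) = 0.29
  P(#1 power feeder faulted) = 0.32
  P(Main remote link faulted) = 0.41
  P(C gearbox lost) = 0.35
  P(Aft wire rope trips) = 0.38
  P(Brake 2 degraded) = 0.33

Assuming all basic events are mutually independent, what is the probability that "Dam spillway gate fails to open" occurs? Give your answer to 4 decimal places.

P(Control chain inoperative) [AND] = 0.26 × 0.18 = 0.046800
P(Power feed unavailable) [OR] = 1 − (1−0.16) × (1−0.07) = 0.218800
P(Remote branch unavailable) [AND] = 0.28 × 0.218800 × 0.29 = 0.017767
P(Backup hoist down) [OR] = 1 − (1−0.41) × (1−0.35) × (1−0.38) = 0.762230
P(Local branch lost) [OR] = 1 − (1−0.32) × (1−0.762230) = 0.838316
P(Dam spillway gate fails to open) [OR] = 1 − (1−0.046800) × (1−0.017767) × (1−0.838316) × (1−0.33) = 0.898576
Rounded to 4 decimal places: P(Dam spillway gate fails to open) ≈ 0.8986.

0.8986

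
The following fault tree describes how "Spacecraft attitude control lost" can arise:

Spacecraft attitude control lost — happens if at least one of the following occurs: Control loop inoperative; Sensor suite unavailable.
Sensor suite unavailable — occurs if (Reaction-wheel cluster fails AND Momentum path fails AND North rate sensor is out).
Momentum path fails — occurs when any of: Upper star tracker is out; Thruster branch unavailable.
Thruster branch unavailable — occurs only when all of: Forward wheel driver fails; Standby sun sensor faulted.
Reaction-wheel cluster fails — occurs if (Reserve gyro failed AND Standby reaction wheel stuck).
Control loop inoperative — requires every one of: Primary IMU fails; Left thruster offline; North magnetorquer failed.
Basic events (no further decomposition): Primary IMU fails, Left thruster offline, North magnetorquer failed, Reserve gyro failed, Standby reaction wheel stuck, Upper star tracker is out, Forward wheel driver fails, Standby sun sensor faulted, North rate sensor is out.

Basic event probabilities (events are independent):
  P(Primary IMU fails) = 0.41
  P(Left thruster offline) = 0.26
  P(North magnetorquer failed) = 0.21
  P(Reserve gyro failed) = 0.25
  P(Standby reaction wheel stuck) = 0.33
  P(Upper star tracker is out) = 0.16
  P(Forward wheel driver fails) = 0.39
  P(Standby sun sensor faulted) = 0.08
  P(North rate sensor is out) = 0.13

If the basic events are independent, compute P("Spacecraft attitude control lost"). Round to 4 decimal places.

P(Control loop inoperative) [AND] = 0.41 × 0.26 × 0.21 = 0.022386
P(Reaction-wheel cluster fails) [AND] = 0.25 × 0.33 = 0.082500
P(Thruster branch unavailable) [AND] = 0.39 × 0.08 = 0.031200
P(Momentum path fails) [OR] = 1 − (1−0.16) × (1−0.031200) = 0.186208
P(Sensor suite unavailable) [AND] = 0.082500 × 0.186208 × 0.13 = 0.001997
P(Spacecraft attitude control lost) [OR] = 1 − (1−0.022386) × (1−0.001997) = 0.024338
Rounded to 4 decimal places: P(Spacecraft attitude control lost) ≈ 0.0243.

0.0243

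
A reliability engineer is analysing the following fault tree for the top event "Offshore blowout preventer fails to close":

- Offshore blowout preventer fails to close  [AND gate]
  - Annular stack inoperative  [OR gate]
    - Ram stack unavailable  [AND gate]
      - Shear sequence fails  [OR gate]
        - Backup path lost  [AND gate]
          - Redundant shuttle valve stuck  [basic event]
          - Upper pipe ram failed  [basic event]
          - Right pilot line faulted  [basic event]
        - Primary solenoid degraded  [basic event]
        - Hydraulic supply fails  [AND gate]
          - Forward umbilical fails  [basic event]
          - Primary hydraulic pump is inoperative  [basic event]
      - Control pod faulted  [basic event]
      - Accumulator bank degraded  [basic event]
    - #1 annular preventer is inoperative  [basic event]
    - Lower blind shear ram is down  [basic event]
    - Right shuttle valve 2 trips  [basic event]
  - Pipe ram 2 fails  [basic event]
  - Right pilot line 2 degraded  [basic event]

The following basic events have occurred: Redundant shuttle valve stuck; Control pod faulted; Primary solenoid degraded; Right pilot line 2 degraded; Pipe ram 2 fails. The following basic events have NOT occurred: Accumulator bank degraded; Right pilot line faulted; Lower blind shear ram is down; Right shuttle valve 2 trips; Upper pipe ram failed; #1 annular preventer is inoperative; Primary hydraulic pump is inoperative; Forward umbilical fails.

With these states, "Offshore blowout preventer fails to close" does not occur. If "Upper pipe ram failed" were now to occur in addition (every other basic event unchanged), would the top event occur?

Counterfactual: set "Upper pipe ram failed" to occurred.
Backup path lost [AND]: Redundant shuttle valve stuck=occurs, Upper pipe ram failed=occurs, Right pilot line faulted=not → not all inputs occur → does not occur.
Hydraulic supply fails [AND]: Forward umbilical fails=not, Primary hydraulic pump is inoperative=not → not all inputs occur → does not occur.
Shear sequence fails [OR]: Backup path lost=not, Primary solenoid degraded=occurs, Hydraulic supply fails=not → at least one input occurs → occurs.
Ram stack unavailable [AND]: Shear sequence fails=occurs, Control pod faulted=occurs, Accumulator bank degraded=not → not all inputs occur → does not occur.
Annular stack inoperative [OR]: Ram stack unavailable=not, #1 annular preventer is inoperative=not, Lower blind shear ram is down=not, Right shuttle valve 2 trips=not → no input occurs → does not occur.
Offshore blowout preventer fails to close [AND]: Annular stack inoperative=not, Pipe ram 2 fails=occurs, Right pilot line 2 degraded=occurs → not all inputs occur → does not occur.

No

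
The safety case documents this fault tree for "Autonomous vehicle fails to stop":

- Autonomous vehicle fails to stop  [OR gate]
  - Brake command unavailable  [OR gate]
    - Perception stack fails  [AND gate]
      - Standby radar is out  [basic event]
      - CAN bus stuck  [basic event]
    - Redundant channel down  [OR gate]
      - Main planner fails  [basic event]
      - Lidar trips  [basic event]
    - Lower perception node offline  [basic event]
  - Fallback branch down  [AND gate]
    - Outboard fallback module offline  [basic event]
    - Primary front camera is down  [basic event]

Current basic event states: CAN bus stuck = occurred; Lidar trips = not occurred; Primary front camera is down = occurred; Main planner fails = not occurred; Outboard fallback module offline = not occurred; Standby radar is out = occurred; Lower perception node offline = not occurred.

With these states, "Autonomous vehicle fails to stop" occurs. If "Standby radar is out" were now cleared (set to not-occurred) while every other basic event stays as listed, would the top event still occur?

Counterfactual: set "Standby radar is out" to not occurred.
Perception stack fails [AND]: Standby radar is out=not, CAN bus stuck=occurs → not all inputs occur → does not occur.
Redundant channel down [OR]: Main planner fails=not, Lidar trips=not → no input occurs → does not occur.
Brake command unavailable [OR]: Perception stack fails=not, Redundant channel down=not, Lower perception node offline=not → no input occurs → does not occur.
Fallback branch down [AND]: Outboard fallback module offline=not, Primary front camera is down=occurs → not all inputs occur → does not occur.
Autonomous vehicle fails to stop [OR]: Brake command unavailable=not, Fallback branch down=not → no input occurs → does not occur.

No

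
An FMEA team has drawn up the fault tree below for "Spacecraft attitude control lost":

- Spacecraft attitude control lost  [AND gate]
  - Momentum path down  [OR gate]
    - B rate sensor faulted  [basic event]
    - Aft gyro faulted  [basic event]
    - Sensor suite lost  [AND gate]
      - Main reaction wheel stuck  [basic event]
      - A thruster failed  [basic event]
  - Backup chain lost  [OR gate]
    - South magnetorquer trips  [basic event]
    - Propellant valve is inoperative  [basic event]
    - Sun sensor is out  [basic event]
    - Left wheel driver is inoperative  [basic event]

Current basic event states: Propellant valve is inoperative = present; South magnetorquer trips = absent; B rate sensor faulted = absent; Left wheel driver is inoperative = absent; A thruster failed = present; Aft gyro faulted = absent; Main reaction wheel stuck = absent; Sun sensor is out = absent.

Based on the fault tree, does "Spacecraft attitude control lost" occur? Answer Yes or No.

Sensor suite lost [AND]: Main reaction wheel stuck=not, A thruster failed=occurs → not all inputs occur → does not occur.
Momentum path down [OR]: B rate sensor faulted=not, Aft gyro faulted=not, Sensor suite lost=not → no input occurs → does not occur.
Backup chain lost [OR]: South magnetorquer trips=not, Propellant valve is inoperative=occurs, Sun sensor is out=not, Left wheel driver is inoperative=not → at least one input occurs → occurs.
Spacecraft attitude control lost [AND]: Momentum path down=not, Backup chain lost=occurs → not all inputs occur → does not occur.

No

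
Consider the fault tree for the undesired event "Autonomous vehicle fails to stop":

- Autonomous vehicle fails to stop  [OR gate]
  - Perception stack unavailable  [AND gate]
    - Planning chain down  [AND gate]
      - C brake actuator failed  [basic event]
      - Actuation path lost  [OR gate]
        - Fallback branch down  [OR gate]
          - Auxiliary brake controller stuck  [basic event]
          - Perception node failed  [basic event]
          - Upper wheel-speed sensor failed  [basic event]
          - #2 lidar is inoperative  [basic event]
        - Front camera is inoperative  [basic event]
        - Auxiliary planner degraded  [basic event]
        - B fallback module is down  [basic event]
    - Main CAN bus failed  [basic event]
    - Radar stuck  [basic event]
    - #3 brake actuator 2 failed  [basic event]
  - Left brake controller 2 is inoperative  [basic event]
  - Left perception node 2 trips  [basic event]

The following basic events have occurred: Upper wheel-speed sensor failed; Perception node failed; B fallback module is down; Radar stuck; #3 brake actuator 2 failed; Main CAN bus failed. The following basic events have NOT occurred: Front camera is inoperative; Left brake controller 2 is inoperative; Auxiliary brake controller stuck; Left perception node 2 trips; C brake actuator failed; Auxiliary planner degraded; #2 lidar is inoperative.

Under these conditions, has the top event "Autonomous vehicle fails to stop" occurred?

Fallback branch down [OR]: Auxiliary brake controller stuck=not, Perception node failed=occurs, Upper wheel-speed sensor failed=occurs, #2 lidar is inoperative=not → at least one input occurs → occurs.
Actuation path lost [OR]: Fallback branch down=occurs, Front camera is inoperative=not, Auxiliary planner degraded=not, B fallback module is down=occurs → at least one input occurs → occurs.
Planning chain down [AND]: C brake actuator failed=not, Actuation path lost=occurs → not all inputs occur → does not occur.
Perception stack unavailable [AND]: Planning chain down=not, Main CAN bus failed=occurs, Radar stuck=occurs, #3 brake actuator 2 failed=occurs → not all inputs occur → does not occur.
Autonomous vehicle fails to stop [OR]: Perception stack unavailable=not, Left brake controller 2 is inoperative=not, Left perception node 2 trips=not → no input occurs → does not occur.

No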